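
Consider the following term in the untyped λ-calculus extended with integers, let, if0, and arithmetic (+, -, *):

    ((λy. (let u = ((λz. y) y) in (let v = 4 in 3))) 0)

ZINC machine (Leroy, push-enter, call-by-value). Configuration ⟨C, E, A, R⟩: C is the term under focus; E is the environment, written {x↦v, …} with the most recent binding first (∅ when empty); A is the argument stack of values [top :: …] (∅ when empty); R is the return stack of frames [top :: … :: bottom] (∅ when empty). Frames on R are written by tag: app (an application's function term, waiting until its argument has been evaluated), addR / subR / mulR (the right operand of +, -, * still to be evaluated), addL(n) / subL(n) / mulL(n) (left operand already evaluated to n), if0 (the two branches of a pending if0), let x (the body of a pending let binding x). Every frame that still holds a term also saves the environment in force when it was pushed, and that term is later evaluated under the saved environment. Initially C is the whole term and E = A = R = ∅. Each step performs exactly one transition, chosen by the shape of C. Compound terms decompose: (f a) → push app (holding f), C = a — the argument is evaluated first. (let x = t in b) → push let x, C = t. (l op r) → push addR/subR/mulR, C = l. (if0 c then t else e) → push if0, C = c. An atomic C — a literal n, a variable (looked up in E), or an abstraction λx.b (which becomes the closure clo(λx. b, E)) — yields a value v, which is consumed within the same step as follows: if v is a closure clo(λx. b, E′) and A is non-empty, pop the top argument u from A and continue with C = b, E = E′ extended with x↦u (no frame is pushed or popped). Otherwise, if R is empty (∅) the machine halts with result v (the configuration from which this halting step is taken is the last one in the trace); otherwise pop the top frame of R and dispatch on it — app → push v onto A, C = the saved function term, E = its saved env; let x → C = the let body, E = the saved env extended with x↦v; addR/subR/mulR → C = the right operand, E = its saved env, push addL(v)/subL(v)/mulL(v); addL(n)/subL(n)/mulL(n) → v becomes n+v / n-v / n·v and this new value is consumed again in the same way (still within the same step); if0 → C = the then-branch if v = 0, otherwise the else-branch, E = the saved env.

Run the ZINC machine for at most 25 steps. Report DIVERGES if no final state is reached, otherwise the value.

Answer: 3

Machine steps:
0. <C=((λy. (let u = ((λz. y) y) in (let v = 4 in 3))) 0), E=∅, A=∅, R=∅>
1. <C=0, E=∅, A=∅, R=[app]>
2. <C=(λy. (let u = ((λz. y) y) in (let v = 4 in 3))), E=∅, A=[0], R=∅>
3. <C=(let u = ((λz. y) y) in (let v = 4 in 3)), E={y↦0}, A=∅, R=∅>
4. <C=((λz. y) y), E={y↦0}, A=∅, R=[let u]>
5. <C=y, E={y↦0}, A=∅, R=[app :: let u]>
6. <C=(λz. y), E={y↦0}, A=[0], R=[let u]>
7. <C=y, E={z↦0, y↦0}, A=∅, R=[let u]>
8. <C=(let v = 4 in 3), E={u↦0, y↦0}, A=∅, R=∅>
9. <C=4, E={u↦0, y↦0}, A=∅, R=[let v]>
10. <C=3, E={v↦4, u↦0, y↦0}, A=∅, R=∅>
→ final value 3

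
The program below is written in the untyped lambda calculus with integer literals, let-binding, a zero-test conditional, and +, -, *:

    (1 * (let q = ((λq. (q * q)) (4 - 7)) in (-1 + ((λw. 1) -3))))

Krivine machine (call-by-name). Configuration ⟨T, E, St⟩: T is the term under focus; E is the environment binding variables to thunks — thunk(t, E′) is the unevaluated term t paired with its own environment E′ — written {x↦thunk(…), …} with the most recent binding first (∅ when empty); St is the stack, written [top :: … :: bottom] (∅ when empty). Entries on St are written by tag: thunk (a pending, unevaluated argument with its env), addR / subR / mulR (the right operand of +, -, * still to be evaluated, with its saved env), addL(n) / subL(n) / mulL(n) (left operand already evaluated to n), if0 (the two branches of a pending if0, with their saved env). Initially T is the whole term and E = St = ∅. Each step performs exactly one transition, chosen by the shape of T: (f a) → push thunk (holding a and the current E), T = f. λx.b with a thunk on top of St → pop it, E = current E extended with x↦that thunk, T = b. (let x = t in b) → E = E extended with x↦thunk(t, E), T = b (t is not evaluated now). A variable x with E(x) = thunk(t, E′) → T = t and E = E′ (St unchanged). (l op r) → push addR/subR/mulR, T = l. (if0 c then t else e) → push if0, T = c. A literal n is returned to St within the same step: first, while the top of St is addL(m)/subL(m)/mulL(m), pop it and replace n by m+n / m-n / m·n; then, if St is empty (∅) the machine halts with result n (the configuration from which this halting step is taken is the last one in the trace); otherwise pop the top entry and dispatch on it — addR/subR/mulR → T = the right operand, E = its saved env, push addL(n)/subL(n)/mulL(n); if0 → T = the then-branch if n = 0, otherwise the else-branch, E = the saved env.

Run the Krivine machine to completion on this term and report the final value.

[0] ⟨T=(1 * (let q = ((λq. (q * q)) (4 - 7)) in (-1 + ((λw. 1) -3)))); E=∅; St=∅⟩
[1] ⟨T=1; E=∅; St=[mulR]⟩
[2] ⟨T=(let q = ((λq. (q * q)) (4 - 7)) in (-1 + ((λw. 1) -3))); E=∅; St=[mulL(1)]⟩
[3] ⟨T=(-1 + ((λw. 1) -3)); E={q↦thunk(((λq. (q * q)) (4 - 7)), ∅)}; St=[mulL(1)]⟩
[4] ⟨T=-1; E={q↦thunk(((λq. (q * q)) (4 - 7)), ∅)}; St=[addR :: mulL(1)]⟩
[5] ⟨T=((λw. 1) -3); E={q↦thunk(((λq. (q * q)) (4 - 7)), ∅)}; St=[addL(-1) :: mulL(1)]⟩
[6] ⟨T=(λw. 1); E={q↦thunk(((λq. (q * q)) (4 - 7)), ∅)}; St=[thunk :: addL(-1) :: mulL(1)]⟩
[7] ⟨T=1; E={w↦thunk(-3, {q↦thunk(((λq. (q * q)) (4 - 7)), ∅)}), q↦thunk(((λq. (q * q)) (4 - 7)), ∅)}; St=[addL(-1) :: mulL(1)]⟩
→ final value 0

Answer: 0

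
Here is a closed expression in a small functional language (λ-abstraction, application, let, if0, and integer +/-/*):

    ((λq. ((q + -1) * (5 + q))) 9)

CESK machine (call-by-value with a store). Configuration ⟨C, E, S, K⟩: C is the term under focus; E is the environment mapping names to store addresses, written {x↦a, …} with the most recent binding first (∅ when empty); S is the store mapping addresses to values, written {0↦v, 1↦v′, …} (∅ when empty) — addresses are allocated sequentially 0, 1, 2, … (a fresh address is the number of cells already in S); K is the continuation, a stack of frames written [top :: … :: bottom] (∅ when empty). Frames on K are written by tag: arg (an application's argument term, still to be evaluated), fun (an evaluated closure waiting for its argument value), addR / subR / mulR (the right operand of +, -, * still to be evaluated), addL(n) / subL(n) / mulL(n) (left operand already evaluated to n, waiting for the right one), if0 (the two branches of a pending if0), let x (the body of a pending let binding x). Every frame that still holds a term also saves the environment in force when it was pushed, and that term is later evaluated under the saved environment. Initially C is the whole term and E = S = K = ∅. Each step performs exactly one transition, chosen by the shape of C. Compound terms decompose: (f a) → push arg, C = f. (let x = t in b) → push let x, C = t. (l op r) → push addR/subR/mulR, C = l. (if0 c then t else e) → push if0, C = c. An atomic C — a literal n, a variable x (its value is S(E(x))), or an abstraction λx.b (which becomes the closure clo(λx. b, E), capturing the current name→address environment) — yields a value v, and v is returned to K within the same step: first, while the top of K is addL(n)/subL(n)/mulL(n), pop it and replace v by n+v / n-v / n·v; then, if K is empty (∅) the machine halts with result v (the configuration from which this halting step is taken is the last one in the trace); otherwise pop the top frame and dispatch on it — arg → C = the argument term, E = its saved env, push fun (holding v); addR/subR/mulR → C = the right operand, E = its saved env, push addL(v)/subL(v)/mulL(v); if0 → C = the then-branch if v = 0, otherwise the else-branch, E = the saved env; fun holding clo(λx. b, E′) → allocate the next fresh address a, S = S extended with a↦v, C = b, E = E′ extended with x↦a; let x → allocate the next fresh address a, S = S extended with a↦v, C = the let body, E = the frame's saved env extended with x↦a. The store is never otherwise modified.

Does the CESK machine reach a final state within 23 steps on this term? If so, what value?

t=0: ⟨C=((λq. ((q + -1) * (5 + q))) 9); E=∅; S=∅; K=∅⟩
t=1: ⟨C=(λq. ((q + -1) * (5 + q))); E=∅; S=∅; K=[arg]⟩
t=2: ⟨C=9; E=∅; S=∅; K=[fun]⟩
t=3: ⟨C=((q + -1) * (5 + q)); E={q↦0}; S={0↦9}; K=∅⟩
t=4: ⟨C=(q + -1); E={q↦0}; S={0↦9}; K=[mulR]⟩
t=5: ⟨C=q; E={q↦0}; S={0↦9}; K=[addR :: mulR]⟩
t=6: ⟨C=-1; E={q↦0}; S={0↦9}; K=[addL(9) :: mulR]⟩
t=7: ⟨C=(5 + q); E={q↦0}; S={0↦9}; K=[mulL(8)]⟩
t=8: ⟨C=5; E={q↦0}; S={0↦9}; K=[addR :: mulL(8)]⟩
t=9: ⟨C=q; E={q↦0}; S={0↦9}; K=[addL(5) :: mulL(8)]⟩
→ final value 112

Answer: 112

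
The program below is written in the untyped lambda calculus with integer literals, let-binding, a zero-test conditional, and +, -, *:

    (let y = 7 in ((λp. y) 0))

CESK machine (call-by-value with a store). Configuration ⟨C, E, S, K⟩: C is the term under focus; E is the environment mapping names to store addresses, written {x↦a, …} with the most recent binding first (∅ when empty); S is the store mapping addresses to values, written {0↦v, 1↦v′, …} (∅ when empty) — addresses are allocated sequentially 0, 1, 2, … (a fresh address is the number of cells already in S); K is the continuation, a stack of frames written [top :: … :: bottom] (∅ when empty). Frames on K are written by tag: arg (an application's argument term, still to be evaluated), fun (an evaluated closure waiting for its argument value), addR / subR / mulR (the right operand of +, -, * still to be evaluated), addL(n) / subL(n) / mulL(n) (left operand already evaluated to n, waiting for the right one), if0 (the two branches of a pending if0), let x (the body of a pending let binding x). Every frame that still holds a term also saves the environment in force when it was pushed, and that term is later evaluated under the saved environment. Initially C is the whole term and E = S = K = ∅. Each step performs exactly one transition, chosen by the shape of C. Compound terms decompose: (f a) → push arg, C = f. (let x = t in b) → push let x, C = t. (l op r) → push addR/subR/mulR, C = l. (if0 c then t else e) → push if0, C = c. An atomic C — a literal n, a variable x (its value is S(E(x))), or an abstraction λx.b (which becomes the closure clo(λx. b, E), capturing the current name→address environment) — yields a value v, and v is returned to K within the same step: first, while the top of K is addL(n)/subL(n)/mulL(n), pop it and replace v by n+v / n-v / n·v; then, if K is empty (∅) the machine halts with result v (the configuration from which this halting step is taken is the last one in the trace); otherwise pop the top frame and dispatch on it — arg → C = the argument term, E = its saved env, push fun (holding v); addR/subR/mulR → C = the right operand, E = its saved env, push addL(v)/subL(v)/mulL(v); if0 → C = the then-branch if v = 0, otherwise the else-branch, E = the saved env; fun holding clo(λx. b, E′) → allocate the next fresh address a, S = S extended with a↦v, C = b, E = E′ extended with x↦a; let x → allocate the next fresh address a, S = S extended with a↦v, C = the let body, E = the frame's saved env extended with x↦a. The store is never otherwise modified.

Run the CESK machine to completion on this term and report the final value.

t=0: ⟨C=(let y = 7 in ((λp. y) 0)); E=∅; S=∅; K=∅⟩
t=1: ⟨C=7; E=∅; S=∅; K=[let y]⟩
t=2: ⟨C=((λp. y) 0); E={y↦0}; S={0↦7}; K=∅⟩
t=3: ⟨C=(λp. y); E={y↦0}; S={0↦7}; K=[arg]⟩
t=4: ⟨C=0; E={y↦0}; S={0↦7}; K=[fun]⟩
t=5: ⟨C=y; E={p↦1, y↦0}; S={0↦7, 1↦0}; K=∅⟩
→ final value 7

Answer: 7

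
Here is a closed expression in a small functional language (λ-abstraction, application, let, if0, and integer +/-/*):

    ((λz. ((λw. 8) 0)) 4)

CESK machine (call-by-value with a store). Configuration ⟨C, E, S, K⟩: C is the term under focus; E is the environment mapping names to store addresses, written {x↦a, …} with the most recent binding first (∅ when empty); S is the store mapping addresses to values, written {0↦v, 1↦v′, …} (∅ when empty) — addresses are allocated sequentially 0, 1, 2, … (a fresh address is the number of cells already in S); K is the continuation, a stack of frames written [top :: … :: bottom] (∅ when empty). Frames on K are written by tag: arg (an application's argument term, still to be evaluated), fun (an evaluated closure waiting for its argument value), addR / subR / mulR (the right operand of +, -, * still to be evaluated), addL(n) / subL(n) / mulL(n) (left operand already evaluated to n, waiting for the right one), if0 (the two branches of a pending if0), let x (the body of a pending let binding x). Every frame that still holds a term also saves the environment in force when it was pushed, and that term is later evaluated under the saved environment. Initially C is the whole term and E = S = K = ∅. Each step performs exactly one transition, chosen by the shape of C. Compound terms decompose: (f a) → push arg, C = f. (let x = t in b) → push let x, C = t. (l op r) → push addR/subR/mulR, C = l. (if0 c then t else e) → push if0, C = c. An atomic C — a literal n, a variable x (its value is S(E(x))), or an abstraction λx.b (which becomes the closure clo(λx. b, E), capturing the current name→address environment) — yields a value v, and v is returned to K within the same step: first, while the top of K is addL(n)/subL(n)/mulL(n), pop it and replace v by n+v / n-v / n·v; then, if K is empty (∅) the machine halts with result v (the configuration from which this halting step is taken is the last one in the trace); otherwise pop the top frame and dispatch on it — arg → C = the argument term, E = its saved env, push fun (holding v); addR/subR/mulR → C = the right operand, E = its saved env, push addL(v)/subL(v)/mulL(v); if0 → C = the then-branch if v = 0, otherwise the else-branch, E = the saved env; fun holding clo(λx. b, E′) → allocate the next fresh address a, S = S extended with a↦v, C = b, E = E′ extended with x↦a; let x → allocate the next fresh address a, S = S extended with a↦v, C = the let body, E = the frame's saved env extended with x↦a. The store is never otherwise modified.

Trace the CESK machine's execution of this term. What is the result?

Answer: 8

Derivation:
0. <C=((λz. ((λw. 8) 0)) 4), E=∅, S=∅, K=∅>
1. <C=(λz. ((λw. 8) 0)), E=∅, S=∅, K=[arg]>
2. <C=4, E=∅, S=∅, K=[fun]>
3. <C=((λw. 8) 0), E={z↦0}, S={0↦4}, K=∅>
4. <C=(λw. 8), E={z↦0}, S={0↦4}, K=[arg]>
5. <C=0, E={z↦0}, S={0↦4}, K=[fun]>
6. <C=8, E={w↦1, z↦0}, S={0↦4, 1↦0}, K=∅>
→ final value 8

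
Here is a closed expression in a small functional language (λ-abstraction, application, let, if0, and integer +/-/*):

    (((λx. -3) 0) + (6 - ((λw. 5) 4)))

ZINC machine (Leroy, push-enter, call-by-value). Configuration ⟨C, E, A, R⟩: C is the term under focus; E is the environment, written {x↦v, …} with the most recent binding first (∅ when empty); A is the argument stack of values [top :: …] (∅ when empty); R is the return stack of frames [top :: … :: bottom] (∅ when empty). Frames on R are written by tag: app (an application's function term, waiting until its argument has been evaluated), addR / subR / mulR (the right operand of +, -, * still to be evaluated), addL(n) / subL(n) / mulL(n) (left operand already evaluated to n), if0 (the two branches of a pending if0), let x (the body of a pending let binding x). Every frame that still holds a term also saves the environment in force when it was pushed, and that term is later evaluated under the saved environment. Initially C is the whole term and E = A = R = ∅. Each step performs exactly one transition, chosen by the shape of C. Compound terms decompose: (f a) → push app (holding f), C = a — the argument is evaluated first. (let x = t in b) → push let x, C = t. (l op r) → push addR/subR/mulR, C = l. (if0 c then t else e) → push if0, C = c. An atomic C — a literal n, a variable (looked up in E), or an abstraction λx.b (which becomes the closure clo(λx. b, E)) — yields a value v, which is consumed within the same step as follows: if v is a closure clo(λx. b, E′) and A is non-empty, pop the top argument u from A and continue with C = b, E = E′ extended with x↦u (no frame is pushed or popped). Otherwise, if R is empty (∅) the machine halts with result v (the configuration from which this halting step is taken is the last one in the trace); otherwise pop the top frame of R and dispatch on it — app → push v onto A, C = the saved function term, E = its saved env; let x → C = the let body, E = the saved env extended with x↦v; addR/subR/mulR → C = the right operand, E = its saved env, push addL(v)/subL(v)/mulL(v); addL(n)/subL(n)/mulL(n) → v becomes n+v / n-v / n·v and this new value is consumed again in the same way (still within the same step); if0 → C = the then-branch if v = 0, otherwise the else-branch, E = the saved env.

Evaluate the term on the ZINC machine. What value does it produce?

step 0: [C=(((λx. -3) 0) + (6 - ((λw. 5) 4))) | E=∅ | A=∅ | R=∅]
step 1: [C=((λx. -3) 0) | E=∅ | A=∅ | R=[addR]]
step 2: [C=0 | E=∅ | A=∅ | R=[app :: addR]]
step 3: [C=(λx. -3) | E=∅ | A=[0] | R=[addR]]
step 4: [C=-3 | E={x↦0} | A=∅ | R=[addR]]
step 5: [C=(6 - ((λw. 5) 4)) | E=∅ | A=∅ | R=[addL(-3)]]
step 6: [C=6 | E=∅ | A=∅ | R=[subR :: addL(-3)]]
step 7: [C=((λw. 5) 4) | E=∅ | A=∅ | R=[subL(6) :: addL(-3)]]
step 8: [C=4 | E=∅ | A=∅ | R=[app :: subL(6) :: addL(-3)]]
step 9: [C=(λw. 5) | E=∅ | A=[4] | R=[subL(6) :: addL(-3)]]
step 10: [C=5 | E={w↦4} | A=∅ | R=[subL(6) :: addL(-3)]]
→ final value -2

Answer: -2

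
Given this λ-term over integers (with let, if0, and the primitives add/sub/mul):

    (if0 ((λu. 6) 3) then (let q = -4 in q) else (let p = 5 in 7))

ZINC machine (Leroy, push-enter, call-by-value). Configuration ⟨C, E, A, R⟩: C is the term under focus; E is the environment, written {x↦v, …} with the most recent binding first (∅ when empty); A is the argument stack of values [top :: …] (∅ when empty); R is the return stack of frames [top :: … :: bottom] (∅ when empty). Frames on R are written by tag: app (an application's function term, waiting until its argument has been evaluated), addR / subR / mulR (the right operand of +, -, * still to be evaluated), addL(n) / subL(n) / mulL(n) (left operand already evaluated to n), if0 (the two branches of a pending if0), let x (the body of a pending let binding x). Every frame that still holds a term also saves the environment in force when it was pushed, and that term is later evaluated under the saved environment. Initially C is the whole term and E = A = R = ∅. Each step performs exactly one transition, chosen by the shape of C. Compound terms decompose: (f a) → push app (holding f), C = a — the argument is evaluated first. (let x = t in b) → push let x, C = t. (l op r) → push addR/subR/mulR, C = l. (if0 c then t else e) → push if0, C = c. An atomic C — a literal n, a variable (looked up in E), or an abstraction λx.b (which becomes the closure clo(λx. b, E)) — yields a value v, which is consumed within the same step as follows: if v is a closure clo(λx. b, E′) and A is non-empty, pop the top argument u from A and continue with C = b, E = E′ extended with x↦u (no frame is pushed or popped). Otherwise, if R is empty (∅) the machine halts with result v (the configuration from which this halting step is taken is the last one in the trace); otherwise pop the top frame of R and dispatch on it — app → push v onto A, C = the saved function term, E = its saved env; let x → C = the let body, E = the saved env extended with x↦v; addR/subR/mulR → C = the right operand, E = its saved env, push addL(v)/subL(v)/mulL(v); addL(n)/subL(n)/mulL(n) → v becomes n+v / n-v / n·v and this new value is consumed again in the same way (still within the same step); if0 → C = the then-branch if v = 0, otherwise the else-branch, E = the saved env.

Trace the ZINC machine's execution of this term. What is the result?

Answer: 7

Execution trace:
0. [C=(if0 ((λu. 6) 3) then (let q = -4 in q) else (let p = 5 in 7)) | E=∅ | A=∅ | R=∅]
1. [C=((λu. 6) 3) | E=∅ | A=∅ | R=[if0]]
2. [C=3 | E=∅ | A=∅ | R=[app :: if0]]
3. [C=(λu. 6) | E=∅ | A=[3] | R=[if0]]
4. [C=6 | E={u↦3} | A=∅ | R=[if0]]
5. [C=(let p = 5 in 7) | E=∅ | A=∅ | R=∅]
6. [C=5 | E=∅ | A=∅ | R=[let p]]
7. [C=7 | E={p↦5} | A=∅ | R=∅]
→ final value 7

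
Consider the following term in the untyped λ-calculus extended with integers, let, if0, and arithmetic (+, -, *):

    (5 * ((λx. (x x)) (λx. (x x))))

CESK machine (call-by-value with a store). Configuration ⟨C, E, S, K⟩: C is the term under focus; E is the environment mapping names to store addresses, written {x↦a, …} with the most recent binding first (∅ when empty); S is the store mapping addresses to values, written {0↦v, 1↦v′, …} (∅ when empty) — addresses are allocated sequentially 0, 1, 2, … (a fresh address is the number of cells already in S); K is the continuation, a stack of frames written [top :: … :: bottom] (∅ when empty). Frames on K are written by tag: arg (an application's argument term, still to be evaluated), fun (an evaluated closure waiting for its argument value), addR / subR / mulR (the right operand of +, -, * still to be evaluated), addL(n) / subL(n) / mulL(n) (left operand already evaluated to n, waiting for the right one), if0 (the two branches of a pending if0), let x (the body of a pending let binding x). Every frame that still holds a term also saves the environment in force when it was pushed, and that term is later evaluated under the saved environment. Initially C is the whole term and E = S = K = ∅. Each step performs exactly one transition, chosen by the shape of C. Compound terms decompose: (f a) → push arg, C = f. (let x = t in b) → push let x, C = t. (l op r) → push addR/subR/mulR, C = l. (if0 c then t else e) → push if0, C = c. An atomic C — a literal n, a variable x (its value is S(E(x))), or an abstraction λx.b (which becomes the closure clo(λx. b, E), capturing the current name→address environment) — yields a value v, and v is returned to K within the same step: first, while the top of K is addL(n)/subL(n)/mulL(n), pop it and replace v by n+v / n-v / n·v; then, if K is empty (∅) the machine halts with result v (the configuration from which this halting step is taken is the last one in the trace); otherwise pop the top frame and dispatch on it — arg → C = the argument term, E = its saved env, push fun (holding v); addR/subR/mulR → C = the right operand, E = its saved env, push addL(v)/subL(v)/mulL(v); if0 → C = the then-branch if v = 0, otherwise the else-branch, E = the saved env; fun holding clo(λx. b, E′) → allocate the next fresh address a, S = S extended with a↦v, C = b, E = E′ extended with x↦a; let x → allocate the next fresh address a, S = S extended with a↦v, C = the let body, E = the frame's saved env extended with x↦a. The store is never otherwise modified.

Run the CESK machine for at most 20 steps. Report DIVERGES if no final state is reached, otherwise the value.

Answer: DIVERGES (no final state within 20 steps)

Machine steps:
t=0: <C=(5 * ((λx. (x x)) (λx. (x x)))), E=∅, S=∅, K=∅>
t=1: <C=5, E=∅, S=∅, K=[mulR]>
t=2: <C=((λx. (x x)) (λx. (x x))), E=∅, S=∅, K=[mulL(5)]>
t=3: <C=(λx. (x x)), E=∅, S=∅, K=[arg :: mulL(5)]>
t=4: <C=(λx. (x x)), E=∅, S=∅, K=[fun :: mulL(5)]>
t=5: <C=(x x), E={x↦0}, S={0↦clo(λx. (x x), ∅)}, K=[mulL(5)]>
t=6: <C=x, E={x↦0}, S={0↦clo(λx. (x x), ∅)}, K=[arg :: mulL(5)]>
t=7: <C=x, E={x↦0}, S={0↦clo(λx. (x x), ∅)}, K=[fun :: mulL(5)]>
t=8: <C=(x x), E={x↦1}, S={0↦clo(λx. (x x), ∅), 1↦clo(λx. (x x), ∅)}, K=[mulL(5)]>
t=9: <C=x, E={x↦1}, S={0↦clo(λx. (x x), ∅), 1↦clo(λx. (x x), ∅)}, K=[arg :: mulL(5)]>
t=10: <C=x, E={x↦1}, S={0↦clo(λx. (x x), ∅), 1↦clo(λx. (x x), ∅)}, K=[fun :: mulL(5)]>
t=11: <C=(x x), E={x↦2}, S={0↦clo(λx. (x x), ∅), 1↦clo(λx. (x x), ∅), 2↦clo(λx. (x x), ∅)}, K=[mulL(5)]>
t=12: <C=x, E={x↦2}, S={0↦clo(λx. (x x), ∅), 1↦clo(λx. (x x), ∅), 2↦clo(λx. (x x), ∅)}, K=[arg :: mulL(5)]>
t=13: <C=x, E={x↦2}, S={0↦clo(λx. (x x), ∅), 1↦clo(λx. (x x), ∅), 2↦clo(λx. (x x), ∅)}, K=[fun :: mulL(5)]>
t=14: <C=(x x), E={x↦3}, S={0↦clo(λx. (x x), ∅), 1↦clo(λx. (x x), ∅), 2↦clo(λx. (x x), ∅), 3↦clo(λx. (x x), ∅)}, K=[mulL(5)]>
t=15: <C=x, E={x↦3}, S={0↦clo(λx. (x x), ∅), 1↦clo(λx. (x x), ∅), 2↦clo(λx. (x x), ∅), 3↦clo(λx. (x x), ∅)}, K=[arg :: mulL(5)]>
t=16: <C=x, E={x↦3}, S={0↦clo(λx. (x x), ∅), 1↦clo(λx. (x x), ∅), 2↦clo(λx. (x x), ∅), 3↦clo(λx. (x x), ∅)}, K=[fun :: mulL(5)]>
t=17: <C=(x x), E={x↦4}, S={0↦clo(λx. (x x), ∅), 1↦clo(λx. (x x), ∅), 2↦clo(λx. (x x), ∅), 3↦clo(λx. (x x), ∅), 4↦clo(λx. (x x), ∅)}, K=[mulL(5)]>
t=18: <C=x, E={x↦4}, S={0↦clo(λx. (x x), ∅), 1↦clo(λx. (x x), ∅), 2↦clo(λx. (x x), ∅), 3↦clo(λx. (x x), ∅), 4↦clo(λx. (x x), ∅)}, K=[arg :: mulL(5)]>
t=19: <C=x, E={x↦4}, S={0↦clo(λx. (x x), ∅), 1↦clo(λx. (x x), ∅), 2↦clo(λx. (x x), ∅), 3↦clo(λx. (x x), ∅), 4↦clo(λx. (x x), ∅)}, K=[fun :: mulL(5)]>
t=20: <C=(x x), E={x↦5}, S={0↦clo(λx. (x x), ∅), 1↦clo(λx. (x x), ∅), 2↦clo(λx. (x x), ∅), 3↦clo(λx. (x x), ∅), 4↦clo(λx. (x x), ∅), 5↦clo(λx. (x x), ∅)}, K=[mulL(5)]>
→ 20 transitions taken and the configuration is still not final: no result within 20 steps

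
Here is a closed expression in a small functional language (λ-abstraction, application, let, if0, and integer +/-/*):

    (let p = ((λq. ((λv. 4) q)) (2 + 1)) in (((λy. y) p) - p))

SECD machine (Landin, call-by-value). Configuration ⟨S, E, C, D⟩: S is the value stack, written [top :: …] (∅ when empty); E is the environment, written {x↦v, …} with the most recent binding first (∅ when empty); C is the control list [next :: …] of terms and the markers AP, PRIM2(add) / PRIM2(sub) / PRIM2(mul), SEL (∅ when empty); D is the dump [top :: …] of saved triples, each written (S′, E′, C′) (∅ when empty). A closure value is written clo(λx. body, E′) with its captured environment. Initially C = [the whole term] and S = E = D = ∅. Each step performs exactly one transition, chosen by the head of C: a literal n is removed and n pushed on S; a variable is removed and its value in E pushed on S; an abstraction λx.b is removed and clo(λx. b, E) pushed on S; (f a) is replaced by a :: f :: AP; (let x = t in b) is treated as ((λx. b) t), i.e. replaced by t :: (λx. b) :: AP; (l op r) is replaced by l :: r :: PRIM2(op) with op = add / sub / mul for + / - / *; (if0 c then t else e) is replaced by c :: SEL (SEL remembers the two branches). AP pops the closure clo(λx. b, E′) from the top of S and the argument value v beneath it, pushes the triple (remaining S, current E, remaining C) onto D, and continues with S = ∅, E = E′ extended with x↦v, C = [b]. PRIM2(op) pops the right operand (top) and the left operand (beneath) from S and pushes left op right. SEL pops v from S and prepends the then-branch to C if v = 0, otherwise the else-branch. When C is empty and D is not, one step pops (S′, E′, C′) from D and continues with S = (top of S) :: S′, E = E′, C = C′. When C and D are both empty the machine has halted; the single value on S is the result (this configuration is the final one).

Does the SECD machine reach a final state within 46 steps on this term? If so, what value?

0. <S=∅, E=∅, C=[(let p = ((λq. ((λv. 4) q)) (2 + 1)) in (((λy. y) p) - p))], D=∅>
1. <S=∅, E=∅, C=[((λq. ((λv. 4) q)) (2 + 1)) :: (λp. (((λy. y) p) - p)) :: AP], D=∅>
2. <S=∅, E=∅, C=[(2 + 1) :: (λq. ((λv. 4) q)) :: AP :: (λp. (((λy. y) p) - p)) :: AP], D=∅>
3. <S=∅, E=∅, C=[2 :: 1 :: PRIM2(add) :: (λq. ((λv. 4) q)) :: AP :: (λp. (((λy. y) p) - p)) :: AP], D=∅>
4. <S=[2], E=∅, C=[1 :: PRIM2(add) :: (λq. ((λv. 4) q)) :: AP :: (λp. (((λy. y) p) - p)) :: AP], D=∅>
5. <S=[1 :: 2], E=∅, C=[PRIM2(add) :: (λq. ((λv. 4) q)) :: AP :: (λp. (((λy. y) p) - p)) :: AP], D=∅>
6. <S=[3], E=∅, C=[(λq. ((λv. 4) q)) :: AP :: (λp. (((λy. y) p) - p)) :: AP], D=∅>
7. <S=[clo(λq. ((λv. 4) q), ∅) :: 3], E=∅, C=[AP :: (λp. (((λy. y) p) - p)) :: AP], D=∅>
8. <S=∅, E={q↦3}, C=[((λv. 4) q)], D=[(∅, ∅, [(λp. (((λy. y) p) - p)) :: AP])]>
9. <S=∅, E={q↦3}, C=[q :: (λv. 4) :: AP], D=[(∅, ∅, [(λp. (((λy. y) p) - p)) :: AP])]>
10. <S=[3], E={q↦3}, C=[(λv. 4) :: AP], D=[(∅, ∅, [(λp. (((λy. y) p) - p)) :: AP])]>
11. <S=[clo(λv. 4, {q↦3}) :: 3], E={q↦3}, C=[AP], D=[(∅, ∅, [(λp. (((λy. y) p) - p)) :: AP])]>
12. <S=∅, E={v↦3, q↦3}, C=[4], D=[(∅, {q↦3}, ∅) :: (∅, ∅, [(λp. (((λy. y) p) - p)) :: AP])]>
13. <S=[4], E={v↦3, q↦3}, C=∅, D=[(∅, {q↦3}, ∅) :: (∅, ∅, [(λp. (((λy. y) p) - p)) :: AP])]>
14. <S=[4], E={q↦3}, C=∅, D=[(∅, ∅, [(λp. (((λy. y) p) - p)) :: AP])]>
15. <S=[4], E=∅, C=[(λp. (((λy. y) p) - p)) :: AP], D=∅>
16. <S=[clo(λp. (((λy. y) p) - p), ∅) :: 4], E=∅, C=[AP], D=∅>
17. <S=∅, E={p↦4}, C=[(((λy. y) p) - p)], D=[(∅, ∅, ∅)]>
18. <S=∅, E={p↦4}, C=[((λy. y) p) :: p :: PRIM2(sub)], D=[(∅, ∅, ∅)]>
19. <S=∅, E={p↦4}, C=[p :: (λy. y) :: AP :: p :: PRIM2(sub)], D=[(∅, ∅, ∅)]>
20. <S=[4], E={p↦4}, C=[(λy. y) :: AP :: p :: PRIM2(sub)], D=[(∅, ∅, ∅)]>
21. <S=[clo(λy. y, {p↦4}) :: 4], E={p↦4}, C=[AP :: p :: PRIM2(sub)], D=[(∅, ∅, ∅)]>
22. <S=∅, E={y↦4, p↦4}, C=[y], D=[(∅, {p↦4}, [p :: PRIM2(sub)]) :: (∅, ∅, ∅)]>
23. <S=[4], E={y↦4, p↦4}, C=∅, D=[(∅, {p↦4}, [p :: PRIM2(sub)]) :: (∅, ∅, ∅)]>
24. <S=[4], E={p↦4}, C=[p :: PRIM2(sub)], D=[(∅, ∅, ∅)]>
25. <S=[4 :: 4], E={p↦4}, C=[PRIM2(sub)], D=[(∅, ∅, ∅)]>
26. <S=[0], E={p↦4}, C=∅, D=[(∅, ∅, ∅)]>
27. <S=[0], E=∅, C=∅, D=∅>
→ final value 0

Answer: 0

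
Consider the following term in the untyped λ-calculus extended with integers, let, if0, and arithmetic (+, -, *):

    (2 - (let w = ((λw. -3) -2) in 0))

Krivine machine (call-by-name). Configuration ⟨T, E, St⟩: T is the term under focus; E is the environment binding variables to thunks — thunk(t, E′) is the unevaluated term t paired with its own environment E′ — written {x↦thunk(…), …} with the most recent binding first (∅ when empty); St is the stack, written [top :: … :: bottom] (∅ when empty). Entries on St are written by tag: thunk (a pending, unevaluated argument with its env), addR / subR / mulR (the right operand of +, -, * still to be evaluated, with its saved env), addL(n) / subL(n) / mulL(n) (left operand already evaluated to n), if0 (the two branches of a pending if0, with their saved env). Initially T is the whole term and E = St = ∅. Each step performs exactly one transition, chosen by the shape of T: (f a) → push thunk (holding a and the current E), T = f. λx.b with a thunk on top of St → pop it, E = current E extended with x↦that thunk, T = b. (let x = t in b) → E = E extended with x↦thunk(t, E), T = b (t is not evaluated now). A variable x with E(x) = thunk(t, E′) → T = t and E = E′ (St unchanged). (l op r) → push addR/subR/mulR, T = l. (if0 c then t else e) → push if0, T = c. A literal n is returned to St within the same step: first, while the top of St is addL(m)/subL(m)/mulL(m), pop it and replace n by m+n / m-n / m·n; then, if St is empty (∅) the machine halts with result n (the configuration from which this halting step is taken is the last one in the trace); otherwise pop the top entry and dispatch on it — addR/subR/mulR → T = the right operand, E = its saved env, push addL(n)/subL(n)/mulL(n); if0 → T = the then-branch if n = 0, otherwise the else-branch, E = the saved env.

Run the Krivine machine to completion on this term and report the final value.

Answer: 2

Derivation:
0. ⟨T=(2 - (let w = ((λw. -3) -2) in 0)); E=∅; St=∅⟩
1. ⟨T=2; E=∅; St=[subR]⟩
2. ⟨T=(let w = ((λw. -3) -2) in 0); E=∅; St=[subL(2)]⟩
3. ⟨T=0; E={w↦thunk(((λw. -3) -2), ∅)}; St=[subL(2)]⟩
→ final value 2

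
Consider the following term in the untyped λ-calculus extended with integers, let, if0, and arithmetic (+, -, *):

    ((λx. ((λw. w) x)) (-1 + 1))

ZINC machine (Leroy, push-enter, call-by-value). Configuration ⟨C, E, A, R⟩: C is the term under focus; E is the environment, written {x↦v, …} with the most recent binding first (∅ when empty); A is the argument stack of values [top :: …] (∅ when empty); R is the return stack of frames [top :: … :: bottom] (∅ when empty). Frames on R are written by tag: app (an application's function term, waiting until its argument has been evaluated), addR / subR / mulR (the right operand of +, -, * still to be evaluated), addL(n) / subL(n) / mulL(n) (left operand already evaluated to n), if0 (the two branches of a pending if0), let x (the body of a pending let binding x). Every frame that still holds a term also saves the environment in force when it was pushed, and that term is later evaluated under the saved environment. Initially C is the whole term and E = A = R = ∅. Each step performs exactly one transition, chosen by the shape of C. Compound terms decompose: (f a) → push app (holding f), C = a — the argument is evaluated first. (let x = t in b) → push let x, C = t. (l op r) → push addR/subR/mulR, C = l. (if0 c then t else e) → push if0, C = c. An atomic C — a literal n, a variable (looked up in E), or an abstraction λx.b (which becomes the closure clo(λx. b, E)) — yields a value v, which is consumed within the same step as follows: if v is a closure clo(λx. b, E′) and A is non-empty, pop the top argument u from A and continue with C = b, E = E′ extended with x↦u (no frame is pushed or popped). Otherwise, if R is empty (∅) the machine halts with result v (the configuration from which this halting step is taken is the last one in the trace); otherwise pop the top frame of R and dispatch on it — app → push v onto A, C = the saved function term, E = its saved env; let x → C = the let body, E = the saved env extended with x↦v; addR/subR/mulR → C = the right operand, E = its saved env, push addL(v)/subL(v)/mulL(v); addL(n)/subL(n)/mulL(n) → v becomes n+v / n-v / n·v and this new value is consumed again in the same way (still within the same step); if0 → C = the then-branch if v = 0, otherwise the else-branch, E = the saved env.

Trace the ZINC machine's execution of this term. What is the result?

0. [C=((λx. ((λw. w) x)) (-1 + 1)) | E=∅ | A=∅ | R=∅]
1. [C=(-1 + 1) | E=∅ | A=∅ | R=[app]]
2. [C=-1 | E=∅ | A=∅ | R=[addR :: app]]
3. [C=1 | E=∅ | A=∅ | R=[addL(-1) :: app]]
4. [C=(λx. ((λw. w) x)) | E=∅ | A=[0] | R=∅]
5. [C=((λw. w) x) | E={x↦0} | A=∅ | R=∅]
6. [C=x | E={x↦0} | A=∅ | R=[app]]
7. [C=(λw. w) | E={x↦0} | A=[0] | R=∅]
8. [C=w | E={w↦0, x↦0} | A=∅ | R=∅]
→ final value 0

Answer: 0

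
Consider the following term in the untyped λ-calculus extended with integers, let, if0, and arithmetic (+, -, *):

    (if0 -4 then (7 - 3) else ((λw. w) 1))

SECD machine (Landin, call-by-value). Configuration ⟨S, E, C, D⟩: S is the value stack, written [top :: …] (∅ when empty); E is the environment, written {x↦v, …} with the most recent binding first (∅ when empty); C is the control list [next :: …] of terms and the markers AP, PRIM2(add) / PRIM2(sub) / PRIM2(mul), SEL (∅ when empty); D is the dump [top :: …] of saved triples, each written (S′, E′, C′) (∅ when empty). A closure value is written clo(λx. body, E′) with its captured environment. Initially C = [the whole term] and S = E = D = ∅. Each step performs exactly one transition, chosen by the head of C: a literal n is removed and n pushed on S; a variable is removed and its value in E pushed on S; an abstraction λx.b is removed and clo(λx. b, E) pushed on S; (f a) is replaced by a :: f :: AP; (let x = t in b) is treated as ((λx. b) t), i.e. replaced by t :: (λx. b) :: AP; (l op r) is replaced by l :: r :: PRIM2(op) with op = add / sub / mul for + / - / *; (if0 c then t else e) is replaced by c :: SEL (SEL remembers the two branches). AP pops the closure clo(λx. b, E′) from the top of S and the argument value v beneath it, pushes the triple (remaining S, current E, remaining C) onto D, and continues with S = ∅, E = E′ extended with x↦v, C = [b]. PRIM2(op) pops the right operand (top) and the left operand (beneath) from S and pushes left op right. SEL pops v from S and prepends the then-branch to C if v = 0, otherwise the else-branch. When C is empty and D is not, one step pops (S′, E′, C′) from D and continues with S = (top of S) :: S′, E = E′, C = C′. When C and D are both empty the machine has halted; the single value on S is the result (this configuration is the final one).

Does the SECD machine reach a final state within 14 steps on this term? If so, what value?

Answer: 1

Execution trace:
[0] [S=∅ | E=∅ | C=[(if0 -4 then (7 - 3) else ((λw. w) 1))] | D=∅]
[1] [S=∅ | E=∅ | C=[-4 :: SEL] | D=∅]
[2] [S=[-4] | E=∅ | C=[SEL] | D=∅]
[3] [S=∅ | E=∅ | C=[((λw. w) 1)] | D=∅]
[4] [S=∅ | E=∅ | C=[1 :: (λw. w) :: AP] | D=∅]
[5] [S=[1] | E=∅ | C=[(λw. w) :: AP] | D=∅]
[6] [S=[clo(λw. w, ∅) :: 1] | E=∅ | C=[AP] | D=∅]
[7] [S=∅ | E={w↦1} | C=[w] | D=[(∅, ∅, ∅)]]
[8] [S=[1] | E={w↦1} | C=∅ | D=[(∅, ∅, ∅)]]
[9] [S=[1] | E=∅ | C=∅ | D=∅]
→ final value 1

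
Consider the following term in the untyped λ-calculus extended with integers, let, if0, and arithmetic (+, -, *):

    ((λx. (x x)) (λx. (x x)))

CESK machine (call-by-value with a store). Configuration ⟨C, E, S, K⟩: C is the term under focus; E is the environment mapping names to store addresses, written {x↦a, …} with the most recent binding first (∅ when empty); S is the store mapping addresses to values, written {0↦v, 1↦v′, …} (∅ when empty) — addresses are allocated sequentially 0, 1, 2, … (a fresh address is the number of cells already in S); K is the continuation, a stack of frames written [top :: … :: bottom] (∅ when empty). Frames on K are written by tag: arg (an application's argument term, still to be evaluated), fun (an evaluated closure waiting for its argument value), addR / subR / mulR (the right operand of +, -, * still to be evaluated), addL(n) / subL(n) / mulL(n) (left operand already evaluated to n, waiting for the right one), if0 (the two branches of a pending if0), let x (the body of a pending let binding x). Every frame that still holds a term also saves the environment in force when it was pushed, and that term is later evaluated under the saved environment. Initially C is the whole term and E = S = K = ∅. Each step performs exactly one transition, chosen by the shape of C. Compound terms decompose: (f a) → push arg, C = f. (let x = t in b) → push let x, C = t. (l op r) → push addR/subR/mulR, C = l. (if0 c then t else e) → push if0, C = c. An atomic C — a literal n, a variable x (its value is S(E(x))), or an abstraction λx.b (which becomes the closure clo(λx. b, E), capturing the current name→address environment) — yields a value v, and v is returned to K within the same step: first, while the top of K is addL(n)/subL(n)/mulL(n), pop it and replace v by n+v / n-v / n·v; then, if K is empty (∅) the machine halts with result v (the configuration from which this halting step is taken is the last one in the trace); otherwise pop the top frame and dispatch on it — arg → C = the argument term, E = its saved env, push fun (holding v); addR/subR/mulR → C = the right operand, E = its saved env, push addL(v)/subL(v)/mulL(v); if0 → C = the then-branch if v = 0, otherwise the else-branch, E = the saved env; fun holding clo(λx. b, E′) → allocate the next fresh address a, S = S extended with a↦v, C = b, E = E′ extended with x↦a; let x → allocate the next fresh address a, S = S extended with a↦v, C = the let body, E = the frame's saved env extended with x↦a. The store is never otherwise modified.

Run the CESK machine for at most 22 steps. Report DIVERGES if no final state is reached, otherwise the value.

[0] ⟨C=((λx. (x x)) (λx. (x x))); E=∅; S=∅; K=∅⟩
[1] ⟨C=(λx. (x x)); E=∅; S=∅; K=[arg]⟩
[2] ⟨C=(λx. (x x)); E=∅; S=∅; K=[fun]⟩
[3] ⟨C=(x x); E={x↦0}; S={0↦clo(λx. (x x), ∅)}; K=∅⟩
[4] ⟨C=x; E={x↦0}; S={0↦clo(λx. (x x), ∅)}; K=[arg]⟩
[5] ⟨C=x; E={x↦0}; S={0↦clo(λx. (x x), ∅)}; K=[fun]⟩
[6] ⟨C=(x x); E={x↦1}; S={0↦clo(λx. (x x), ∅), 1↦clo(λx. (x x), ∅)}; K=∅⟩
[7] ⟨C=x; E={x↦1}; S={0↦clo(λx. (x x), ∅), 1↦clo(λx. (x x), ∅)}; K=[arg]⟩
[8] ⟨C=x; E={x↦1}; S={0↦clo(λx. (x x), ∅), 1↦clo(λx. (x x), ∅)}; K=[fun]⟩
[9] ⟨C=(x x); E={x↦2}; S={0↦clo(λx. (x x), ∅), 1↦clo(λx. (x x), ∅), 2↦clo(λx. (x x), ∅)}; K=∅⟩
[10] ⟨C=x; E={x↦2}; S={0↦clo(λx. (x x), ∅), 1↦clo(λx. (x x), ∅), 2↦clo(λx. (x x), ∅)}; K=[arg]⟩
[11] ⟨C=x; E={x↦2}; S={0↦clo(λx. (x x), ∅), 1↦clo(λx. (x x), ∅), 2↦clo(λx. (x x), ∅)}; K=[fun]⟩
[12] ⟨C=(x x); E={x↦3}; S={0↦clo(λx. (x x), ∅), 1↦clo(λx. (x x), ∅), 2↦clo(λx. (x x), ∅), 3↦clo(λx. (x x), ∅)}; K=∅⟩
[13] ⟨C=x; E={x↦3}; S={0↦clo(λx. (x x), ∅), 1↦clo(λx. (x x), ∅), 2↦clo(λx. (x x), ∅), 3↦clo(λx. (x x), ∅)}; K=[arg]⟩
[14] ⟨C=x; E={x↦3}; S={0↦clo(λx. (x x), ∅), 1↦clo(λx. (x x), ∅), 2↦clo(λx. (x x), ∅), 3↦clo(λx. (x x), ∅)}; K=[fun]⟩
[15] ⟨C=(x x); E={x↦4}; S={0↦clo(λx. (x x), ∅), 1↦clo(λx. (x x), ∅), 2↦clo(λx. (x x), ∅), 3↦clo(λx. (x x), ∅), 4↦clo(λx. (x x), ∅)}; K=∅⟩
[16] ⟨C=x; E={x↦4}; S={0↦clo(λx. (x x), ∅), 1↦clo(λx. (x x), ∅), 2↦clo(λx. (x x), ∅), 3↦clo(λx. (x x), ∅), 4↦clo(λx. (x x), ∅)}; K=[arg]⟩
[17] ⟨C=x; E={x↦4}; S={0↦clo(λx. (x x), ∅), 1↦clo(λx. (x x), ∅), 2↦clo(λx. (x x), ∅), 3↦clo(λx. (x x), ∅), 4↦clo(λx. (x x), ∅)}; K=[fun]⟩
[18] ⟨C=(x x); E={x↦5}; S={0↦clo(λx. (x x), ∅), 1↦clo(λx. (x x), ∅), 2↦clo(λx. (x x), ∅), 3↦clo(λx. (x x), ∅), 4↦clo(λx. (x x), ∅), 5↦clo(λx. (x x), ∅)}; K=∅⟩
[19] ⟨C=x; E={x↦5}; S={0↦clo(λx. (x x), ∅), 1↦clo(λx. (x x), ∅), 2↦clo(λx. (x x), ∅), 3↦clo(λx. (x x), ∅), 4↦clo(λx. (x x), ∅), 5↦clo(λx. (x x), ∅)}; K=[arg]⟩
[20] ⟨C=x; E={x↦5}; S={0↦clo(λx. (x x), ∅), 1↦clo(λx. (x x), ∅), 2↦clo(λx. (x x), ∅), 3↦clo(λx. (x x), ∅), 4↦clo(λx. (x x), ∅), 5↦clo(λx. (x x), ∅)}; K=[fun]⟩
[21] ⟨C=(x x); E={x↦6}; S={0↦clo(λx. (x x), ∅), 1↦clo(λx. (x x), ∅), 2↦clo(λx. (x x), ∅), 3↦clo(λx. (x x), ∅), 4↦clo(λx. (x x), ∅), 5↦clo(λx. (x x), ∅), 6↦clo(λx. (x x), ∅)}; K=∅⟩
[22] ⟨C=x; E={x↦6}; S={0↦clo(λx. (x x), ∅), 1↦clo(λx. (x x), ∅), 2↦clo(λx. (x x), ∅), 3↦clo(λx. (x x), ∅), 4↦clo(λx. (x x), ∅), 5↦clo(λx. (x x), ∅), 6↦clo(λx. (x x), ∅)}; K=[arg]⟩
→ 22 transitions taken and the configuration is still not final: no result within 22 steps

Answer: DIVERGES (no final state within 22 steps)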